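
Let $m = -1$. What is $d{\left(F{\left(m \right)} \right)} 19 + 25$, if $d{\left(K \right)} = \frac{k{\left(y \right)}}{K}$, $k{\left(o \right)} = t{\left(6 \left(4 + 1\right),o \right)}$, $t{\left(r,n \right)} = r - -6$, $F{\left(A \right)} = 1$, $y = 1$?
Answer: $709$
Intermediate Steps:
$t{\left(r,n \right)} = 6 + r$ ($t{\left(r,n \right)} = r + 6 = 6 + r$)
$k{\left(o \right)} = 36$ ($k{\left(o \right)} = 6 + 6 \left(4 + 1\right) = 6 + 6 \cdot 5 = 6 + 30 = 36$)
$d{\left(K \right)} = \frac{36}{K}$
$d{\left(F{\left(m \right)} \right)} 19 + 25 = \frac{36}{1} \cdot 19 + 25 = 36 \cdot 1 \cdot 19 + 25 = 36 \cdot 19 + 25 = 684 + 25 = 709$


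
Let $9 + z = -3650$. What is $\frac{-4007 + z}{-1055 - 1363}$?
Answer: $\frac{3833}{1209} \approx 3.1704$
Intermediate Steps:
$z = -3659$ ($z = -9 - 3650 = -3659$)
$\frac{-4007 + z}{-1055 - 1363} = \frac{-4007 - 3659}{-1055 - 1363} = - \frac{7666}{-2418} = \left(-7666\right) \left(- \frac{1}{2418}\right) = \frac{3833}{1209}$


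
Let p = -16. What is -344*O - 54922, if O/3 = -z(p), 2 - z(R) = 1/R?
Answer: -105587/2 ≈ -52794.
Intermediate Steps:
z(R) = 2 - 1/R
O = -99/16 (O = 3*(-(2 - 1/(-16))) = 3*(-(2 - 1*(-1/16))) = 3*(-(2 + 1/16)) = 3*(-1*33/16) = 3*(-33/16) = -99/16 ≈ -6.1875)
-344*O - 54922 = -344*(-99/16) - 54922 = 4257/2 - 54922 = -105587/2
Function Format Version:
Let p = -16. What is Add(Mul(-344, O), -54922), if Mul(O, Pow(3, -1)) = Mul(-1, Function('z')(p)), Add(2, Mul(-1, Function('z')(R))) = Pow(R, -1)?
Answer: Rational(-105587, 2) ≈ -52794.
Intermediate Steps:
Function('z')(R) = Add(2, Mul(-1, Pow(R, -1)))
O = Rational(-99, 16) (O = Mul(3, Mul(-1, Add(2, Mul(-1, Pow(-16, -1))))) = Mul(3, Mul(-1, Add(2, Mul(-1, Rational(-1, 16))))) = Mul(3, Mul(-1, Add(2, Rational(1, 16)))) = Mul(3, Mul(-1, Rational(33, 16))) = Mul(3, Rational(-33, 16)) = Rational(-99, 16) ≈ -6.1875)
Add(Mul(-344, O), -54922) = Add(Mul(-344, Rational(-99, 16)), -54922) = Add(Rational(4257, 2), -54922) = Rational(-105587, 2)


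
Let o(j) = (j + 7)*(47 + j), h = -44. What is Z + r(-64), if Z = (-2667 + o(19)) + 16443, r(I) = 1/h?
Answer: 681647/44 ≈ 15492.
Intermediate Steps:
o(j) = (7 + j)*(47 + j)
r(I) = -1/44 (r(I) = 1/(-44) = -1/44)
Z = 15492 (Z = (-2667 + (329 + 19**2 + 54*19)) + 16443 = (-2667 + (329 + 361 + 1026)) + 16443 = (-2667 + 1716) + 16443 = -951 + 16443 = 15492)
Z + r(-64) = 15492 - 1/44 = 681647/44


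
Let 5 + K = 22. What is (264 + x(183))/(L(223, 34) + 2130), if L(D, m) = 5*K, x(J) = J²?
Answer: 33753/2215 ≈ 15.238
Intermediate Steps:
K = 17 (K = -5 + 22 = 17)
L(D, m) = 85 (L(D, m) = 5*17 = 85)
(264 + x(183))/(L(223, 34) + 2130) = (264 + 183²)/(85 + 2130) = (264 + 33489)/2215 = 33753*(1/2215) = 33753/2215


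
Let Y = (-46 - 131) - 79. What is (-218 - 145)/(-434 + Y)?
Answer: 121/230 ≈ 0.52609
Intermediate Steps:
Y = -256 (Y = -177 - 79 = -256)
(-218 - 145)/(-434 + Y) = (-218 - 145)/(-434 - 256) = -363/(-690) = -363*(-1/690) = 121/230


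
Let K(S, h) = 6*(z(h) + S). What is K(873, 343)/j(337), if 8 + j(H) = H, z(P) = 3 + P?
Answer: 7314/329 ≈ 22.231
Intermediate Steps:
j(H) = -8 + H
K(S, h) = 18 + 6*S + 6*h (K(S, h) = 6*((3 + h) + S) = 6*(3 + S + h) = 18 + 6*S + 6*h)
K(873, 343)/j(337) = (18 + 6*873 + 6*343)/(-8 + 337) = (18 + 5238 + 2058)/329 = 7314*(1/329) = 7314/329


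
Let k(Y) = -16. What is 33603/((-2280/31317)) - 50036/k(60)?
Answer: -348405007/760 ≈ -4.5843e+5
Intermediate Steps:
33603/((-2280/31317)) - 50036/k(60) = 33603/((-2280/31317)) - 50036/(-16) = 33603/((-2280*1/31317)) - 50036*(-1/16) = 33603/(-760/10439) + 12509/4 = 33603*(-10439/760) + 12509/4 = -350781717/760 + 12509/4 = -348405007/760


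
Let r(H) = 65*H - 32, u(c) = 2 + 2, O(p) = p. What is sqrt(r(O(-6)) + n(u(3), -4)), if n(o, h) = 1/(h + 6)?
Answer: I*sqrt(1686)/2 ≈ 20.53*I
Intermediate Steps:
u(c) = 4
n(o, h) = 1/(6 + h)
r(H) = -32 + 65*H
sqrt(r(O(-6)) + n(u(3), -4)) = sqrt((-32 + 65*(-6)) + 1/(6 - 4)) = sqrt((-32 - 390) + 1/2) = sqrt(-422 + 1/2) = sqrt(-843/2) = I*sqrt(1686)/2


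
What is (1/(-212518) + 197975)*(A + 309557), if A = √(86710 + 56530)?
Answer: 13024069374975293/212518 + 42073251049*√35810/106259 ≈ 6.1359e+10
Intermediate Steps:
A = 2*√35810 (A = √143240 = 2*√35810 ≈ 378.47)
(1/(-212518) + 197975)*(A + 309557) = (1/(-212518) + 197975)*(2*√35810 + 309557) = (-1/212518 + 197975)*(309557 + 2*√35810) = 42073251049*(309557 + 2*√35810)/212518 = 13024069374975293/212518 + 42073251049*√35810/106259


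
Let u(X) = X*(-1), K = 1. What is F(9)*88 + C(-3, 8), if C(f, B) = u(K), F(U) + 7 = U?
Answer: 175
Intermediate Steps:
F(U) = -7 + U
u(X) = -X
C(f, B) = -1 (C(f, B) = -1*1 = -1)
F(9)*88 + C(-3, 8) = (-7 + 9)*88 - 1 = 2*88 - 1 = 176 - 1 = 175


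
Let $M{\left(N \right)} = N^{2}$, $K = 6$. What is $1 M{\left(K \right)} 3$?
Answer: $108$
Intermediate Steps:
$1 M{\left(K \right)} 3 = 1 \cdot 6^{2} \cdot 3 = 1 \cdot 36 \cdot 3 = 36 \cdot 3 = 108$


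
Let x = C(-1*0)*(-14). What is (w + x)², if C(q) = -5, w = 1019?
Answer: 1185921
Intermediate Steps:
x = 70 (x = -5*(-14) = 70)
(w + x)² = (1019 + 70)² = 1089² = 1185921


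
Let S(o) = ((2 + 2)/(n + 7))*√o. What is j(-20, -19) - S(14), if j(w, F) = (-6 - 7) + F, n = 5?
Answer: -32 - √14/3 ≈ -33.247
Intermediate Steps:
j(w, F) = -13 + F
S(o) = √o/3 (S(o) = ((2 + 2)/(5 + 7))*√o = (4/12)*√o = (4*(1/12))*√o = √o/3)
j(-20, -19) - S(14) = (-13 - 19) - √14/3 = -32 - √14/3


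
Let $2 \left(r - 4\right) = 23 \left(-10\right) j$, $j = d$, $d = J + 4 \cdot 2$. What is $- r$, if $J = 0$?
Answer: $916$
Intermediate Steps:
$d = 8$ ($d = 0 + 4 \cdot 2 = 0 + 8 = 8$)
$j = 8$
$r = -916$ ($r = 4 + \frac{23 \left(-10\right) 8}{2} = 4 + \frac{\left(-230\right) 8}{2} = 4 + \frac{1}{2} \left(-1840\right) = 4 - 920 = -916$)
$- r = \left(-1\right) \left(-916\right) = 916$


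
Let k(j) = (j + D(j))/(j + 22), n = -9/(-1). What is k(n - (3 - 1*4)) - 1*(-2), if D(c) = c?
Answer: 21/8 ≈ 2.6250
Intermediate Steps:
n = 9 (n = -9*(-1) = 9)
k(j) = 2*j/(22 + j) (k(j) = (j + j)/(j + 22) = (2*j)/(22 + j) = 2*j/(22 + j))
k(n - (3 - 1*4)) - 1*(-2) = 2*(9 - (3 - 1*4))/(22 + (9 - (3 - 1*4))) - 1*(-2) = 2*(9 - (3 - 4))/(22 + (9 - (3 - 4))) + 2 = 2*(9 - 1*(-1))/(22 + (9 - 1*(-1))) + 2 = 2*(9 + 1)/(22 + (9 + 1)) + 2 = 2*10/(22 + 10) + 2 = 2*10/32 + 2 = 2*10*(1/32) + 2 = 5/8 + 2 = 21/8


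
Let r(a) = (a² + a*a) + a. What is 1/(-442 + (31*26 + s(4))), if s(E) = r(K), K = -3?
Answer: 1/379 ≈ 0.0026385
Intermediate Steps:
r(a) = a + 2*a² (r(a) = (a² + a²) + a = 2*a² + a = a + 2*a²)
s(E) = 15 (s(E) = -3*(1 + 2*(-3)) = -3*(1 - 6) = -3*(-5) = 15)
1/(-442 + (31*26 + s(4))) = 1/(-442 + (31*26 + 15)) = 1/(-442 + (806 + 15)) = 1/(-442 + 821) = 1/379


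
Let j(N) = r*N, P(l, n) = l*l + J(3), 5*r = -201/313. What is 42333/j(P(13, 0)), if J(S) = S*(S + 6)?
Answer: -22083715/13132 ≈ -1681.7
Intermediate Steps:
r = -201/1565 (r = (-201/313)/5 = (-201*1/313)/5 = (⅕)*(-201/313) = -201/1565 ≈ -0.12843)
J(S) = S*(6 + S)
P(l, n) = 27 + l² (P(l, n) = l*l + 3*(6 + 3) = l² + 3*9 = l² + 27 = 27 + l²)
j(N) = -201*N/1565
42333/j(P(13, 0)) = 42333/((-201*(27 + 13²)/1565)) = 42333/((-201*(27 + 169)/1565)) = 42333/((-201/1565*196)) = 42333/(-39396/1565) = 42333*(-1565/39396) = -22083715/13132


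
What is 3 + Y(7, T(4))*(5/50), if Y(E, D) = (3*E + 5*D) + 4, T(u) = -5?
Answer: 3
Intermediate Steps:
Y(E, D) = 4 + 3*E + 5*D
3 + Y(7, T(4))*(5/50) = 3 + (4 + 3*7 + 5*(-5))*(5/50) = 3 + (4 + 21 - 25)*(5*(1/50)) = 3 + 0*(1/10) = 3 + 0 = 3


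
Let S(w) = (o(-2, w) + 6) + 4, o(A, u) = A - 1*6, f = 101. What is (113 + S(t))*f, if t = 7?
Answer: 11615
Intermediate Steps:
o(A, u) = -6 + A (o(A, u) = A - 6 = -6 + A)
S(w) = 2 (S(w) = ((-6 - 2) + 6) + 4 = (-8 + 6) + 4 = -2 + 4 = 2)
(113 + S(t))*f = (113 + 2)*101 = 115*101 = 11615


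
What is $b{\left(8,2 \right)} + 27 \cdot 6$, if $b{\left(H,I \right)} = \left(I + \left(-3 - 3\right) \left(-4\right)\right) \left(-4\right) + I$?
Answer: $60$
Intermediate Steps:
$b{\left(H,I \right)} = -96 - 3 I$ ($b{\left(H,I \right)} = \left(I - -24\right) \left(-4\right) + I = \left(I + 24\right) \left(-4\right) + I = \left(24 + I\right) \left(-4\right) + I = \left(-96 - 4 I\right) + I = -96 - 3 I$)
$b{\left(8,2 \right)} + 27 \cdot 6 = \left(-96 - 6\right) + 27 \cdot 6 = \left(-96 - 6\right) + 162 = -102 + 162 = 60$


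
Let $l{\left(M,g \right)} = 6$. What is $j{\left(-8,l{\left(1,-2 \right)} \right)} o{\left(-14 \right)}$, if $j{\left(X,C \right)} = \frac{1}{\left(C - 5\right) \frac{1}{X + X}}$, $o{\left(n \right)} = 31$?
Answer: $-496$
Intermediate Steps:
$j{\left(X,C \right)} = \frac{2 X}{-5 + C}$ ($j{\left(X,C \right)} = \frac{1}{\left(-5 + C\right) \frac{1}{2 X}} = \frac{1}{\frac{1}{2} \frac{1}{X} \left(-5 + C\right)} = \frac{2 X}{-5 + C}$)
$j{\left(-8,l{\left(1,-2 \right)} \right)} o{\left(-14 \right)} = 2 \left(-8\right) \frac{1}{-5 + 6} \cdot 31 = 2 \left(-8\right) 1^{-1} \cdot 31 = 2 \left(-8\right) 1 \cdot 31 = \left(-16\right) 31 = -496$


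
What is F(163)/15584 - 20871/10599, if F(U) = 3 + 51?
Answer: -54113553/27529136 ≈ -1.9657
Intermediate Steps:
F(U) = 54
F(163)/15584 - 20871/10599 = 54/15584 - 20871/10599 = 54*(1/15584) - 20871*1/10599 = 27/7792 - 6957/3533 = -54113553/27529136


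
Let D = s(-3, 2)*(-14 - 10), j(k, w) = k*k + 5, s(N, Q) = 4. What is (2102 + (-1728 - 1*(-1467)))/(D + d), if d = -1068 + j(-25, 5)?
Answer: -1841/534 ≈ -3.4476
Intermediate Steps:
j(k, w) = 5 + k**2 (j(k, w) = k**2 + 5 = 5 + k**2)
d = -438 (d = -1068 + (5 + (-25)**2) = -1068 + (5 + 625) = -1068 + 630 = -438)
D = -96 (D = 4*(-14 - 10) = 4*(-24) = -96)
(2102 + (-1728 - 1*(-1467)))/(D + d) = (2102 + (-1728 - 1*(-1467)))/(-96 - 438) = (2102 + (-1728 + 1467))/(-534) = (2102 - 261)*(-1/534) = 1841*(-1/534) = -1841/534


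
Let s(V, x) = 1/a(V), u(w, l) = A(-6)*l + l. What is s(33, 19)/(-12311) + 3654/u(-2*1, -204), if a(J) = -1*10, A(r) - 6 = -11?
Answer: 37487063/8371480 ≈ 4.4780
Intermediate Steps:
A(r) = -5 (A(r) = 6 - 11 = -5)
a(J) = -10
u(w, l) = -4*l (u(w, l) = -5*l + l = -4*l)
s(V, x) = -1/10 (s(V, x) = 1/(-10) = -1/10)
s(33, 19)/(-12311) + 3654/u(-2*1, -204) = -1/10/(-12311) + 3654/((-4*(-204))) = -1/10*(-1/12311) + 3654/816 = 1/123110 + 3654*(1/816) = 1/123110 + 609/136 = 37487063/8371480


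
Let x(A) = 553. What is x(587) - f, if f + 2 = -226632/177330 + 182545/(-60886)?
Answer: 1006409483617/1799485730 ≈ 559.28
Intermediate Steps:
f = -11293874927/1799485730 (f = -2 + (-226632/177330 + 182545/(-60886)) = -2 + (-226632*1/177330 + 182545*(-1/60886)) = -2 + (-37772/29555 - 182545/60886) = -2 - 7694903467/1799485730 = -11293874927/1799485730 ≈ -6.2762)
x(587) - f = 553 - 1*(-11293874927/1799485730) = 553 + 11293874927/1799485730 = 1006409483617/1799485730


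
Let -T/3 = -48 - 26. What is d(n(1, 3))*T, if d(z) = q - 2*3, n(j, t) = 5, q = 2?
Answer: -888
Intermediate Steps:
d(z) = -4 (d(z) = 2 - 2*3 = 2 - 6 = -4)
T = 222 (T = -3*(-48 - 26) = -3*(-74) = 222)
d(n(1, 3))*T = -4*222 = -888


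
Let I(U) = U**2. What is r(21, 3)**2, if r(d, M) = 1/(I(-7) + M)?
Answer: 1/2704 ≈ 0.00036982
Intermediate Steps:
r(d, M) = 1/(49 + M) (r(d, M) = 1/((-7)**2 + M) = 1/(49 + M))
r(21, 3)**2 = (1/(49 + 3))**2 = (1/52)**2 = 1/2704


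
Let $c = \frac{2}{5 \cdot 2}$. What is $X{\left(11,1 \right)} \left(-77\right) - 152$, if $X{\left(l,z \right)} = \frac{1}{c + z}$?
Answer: $- \frac{1297}{6} \approx -216.17$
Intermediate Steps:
$c = \frac{1}{5}$ ($c = \frac{2}{10} = 2 \cdot \frac{1}{10} = \frac{1}{5} \approx 0.2$)
$X{\left(l,z \right)} = \frac{1}{\frac{1}{5} + z}$
$X{\left(11,1 \right)} \left(-77\right) - 152 = \frac{5}{1 + 5 \cdot 1} \left(-77\right) - 152 = \frac{5}{1 + 5} \left(-77\right) - 152 = \frac{5}{6} \left(-77\right) - 152 = - \frac{385}{6} - 152 = - \frac{1297}{6}$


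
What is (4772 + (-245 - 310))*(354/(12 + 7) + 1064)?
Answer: 86743690/19 ≈ 4.5655e+6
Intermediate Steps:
(4772 + (-245 - 310))*(354/(12 + 7) + 1064) = (4772 - 555)*(354/19 + 1064) = 4217*(354*(1/19) + 1064) = 4217*(354/19 + 1064) = 4217*(20570/19) = 86743690/19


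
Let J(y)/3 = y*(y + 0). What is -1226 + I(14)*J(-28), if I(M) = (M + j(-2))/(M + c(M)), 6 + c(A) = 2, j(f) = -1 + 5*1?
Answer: 15038/5 ≈ 3007.6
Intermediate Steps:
j(f) = 4 (j(f) = -1 + 5 = 4)
c(A) = -4 (c(A) = -6 + 2 = -4)
I(M) = (4 + M)/(-4 + M) (I(M) = (M + 4)/(M - 4) = (4 + M)/(-4 + M))
J(y) = 3*y**2 (J(y) = 3*(y*(y + 0)) = 3*(y*y) = 3*y**2)
-1226 + I(14)*J(-28) = -1226 + ((4 + 14)/(-4 + 14))*(3*(-28)**2) = -1226 + (18/10)*(3*784) = -1226 + ((1/10)*18)*2352 = -1226 + (9/5)*2352 = -1226 + 21168/5 = 15038/5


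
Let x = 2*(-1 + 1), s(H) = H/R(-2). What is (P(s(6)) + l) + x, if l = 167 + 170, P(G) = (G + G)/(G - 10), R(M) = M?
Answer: 4387/13 ≈ 337.46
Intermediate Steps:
s(H) = -H/2 (s(H) = H/(-2) = H*(-½) = -H/2)
P(G) = 2*G/(-10 + G) (P(G) = (2*G)/(-10 + G) = 2*G/(-10 + G))
x = 0 (x = 2*0 = 0)
l = 337
(P(s(6)) + l) + x = (2*(-½*6)/(-10 - ½*6) + 337) + 0 = (2*(-3)/(-10 - 3) + 337) + 0 = (2*(-3)/(-13) + 337) + 0 = (2*(-3)*(-1/13) + 337) + 0 = (6/13 + 337) + 0 = 4387/13 + 0 = 4387/13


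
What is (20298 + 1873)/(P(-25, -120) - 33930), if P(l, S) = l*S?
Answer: -22171/30930 ≈ -0.71681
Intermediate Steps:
P(l, S) = S*l
(20298 + 1873)/(P(-25, -120) - 33930) = (20298 + 1873)/(-120*(-25) - 33930) = 22171/(3000 - 33930) = 22171/(-30930) = 22171*(-1/30930) = -22171/30930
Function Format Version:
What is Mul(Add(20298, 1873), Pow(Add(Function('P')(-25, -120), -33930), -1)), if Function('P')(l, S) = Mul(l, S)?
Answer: Rational(-22171, 30930) ≈ -0.71681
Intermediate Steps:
Function('P')(l, S) = Mul(S, l)
Mul(Add(20298, 1873), Pow(Add(Function('P')(-25, -120), -33930), -1)) = Mul(Add(20298, 1873), Pow(Add(Mul(-120, -25), -33930), -1)) = Mul(22171, Pow(Add(3000, -33930), -1)) = Mul(22171, Pow(-30930, -1)) = Mul(22171, Rational(-1, 30930)) = Rational(-22171, 30930)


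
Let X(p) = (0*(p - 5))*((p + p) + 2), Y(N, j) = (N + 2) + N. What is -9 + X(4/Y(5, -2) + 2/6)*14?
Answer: -9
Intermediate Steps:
Y(N, j) = 2 + 2*N (Y(N, j) = (2 + N) + N = 2 + 2*N)
X(p) = 0 (X(p) = (0*(-5 + p))*(2*p + 2) = 0*(2 + 2*p) = 0)
-9 + X(4/Y(5, -2) + 2/6)*14 = -9 + 0*14 = -9 + 0 = -9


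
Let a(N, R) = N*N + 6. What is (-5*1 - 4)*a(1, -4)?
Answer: -63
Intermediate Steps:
a(N, R) = 6 + N² (a(N, R) = N² + 6 = 6 + N²)
(-5*1 - 4)*a(1, -4) = (-5*1 - 4)*(6 + 1²) = (-5 - 4)*(6 + 1) = -9*7 = -63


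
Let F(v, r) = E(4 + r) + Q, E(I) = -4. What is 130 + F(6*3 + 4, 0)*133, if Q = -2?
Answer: -668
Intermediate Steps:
F(v, r) = -6 (F(v, r) = -4 - 2 = -6)
130 + F(6*3 + 4, 0)*133 = 130 - 6*133 = 130 - 798 = -668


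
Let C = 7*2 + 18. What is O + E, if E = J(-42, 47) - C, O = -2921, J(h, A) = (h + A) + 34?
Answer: -2914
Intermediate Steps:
J(h, A) = 34 + A + h (J(h, A) = (A + h) + 34 = 34 + A + h)
C = 32 (C = 14 + 18 = 32)
E = 7 (E = (34 + 47 - 42) - 1*32 = 39 - 32 = 7)
O + E = -2921 + 7 = -2914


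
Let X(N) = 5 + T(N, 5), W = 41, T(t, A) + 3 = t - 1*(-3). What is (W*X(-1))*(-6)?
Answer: -984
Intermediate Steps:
T(t, A) = t (T(t, A) = -3 + (t - 1*(-3)) = -3 + (t + 3) = -3 + (3 + t) = t)
X(N) = 5 + N
(W*X(-1))*(-6) = (41*(5 - 1))*(-6) = (41*4)*(-6) = 164*(-6) = -984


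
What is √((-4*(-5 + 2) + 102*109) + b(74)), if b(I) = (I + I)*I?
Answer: √22082 ≈ 148.60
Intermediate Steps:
b(I) = 2*I² (b(I) = (2*I)*I = 2*I²)
√((-4*(-5 + 2) + 102*109) + b(74)) = √((-4*(-5 + 2) + 102*109) + 2*74²) = √((-4*(-3) + 11118) + 2*5476) = √((12 + 11118) + 10952) = √(11130 + 10952) = √22082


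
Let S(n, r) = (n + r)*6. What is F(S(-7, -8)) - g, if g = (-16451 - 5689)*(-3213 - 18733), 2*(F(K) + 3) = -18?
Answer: -485884452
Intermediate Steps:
S(n, r) = 6*n + 6*r
F(K) = -12 (F(K) = -3 + (½)*(-18) = -3 - 9 = -12)
g = 485884440 (g = -22140*(-21946) = 485884440)
F(S(-7, -8)) - g = -12 - 1*485884440 = -12 - 485884440 = -485884452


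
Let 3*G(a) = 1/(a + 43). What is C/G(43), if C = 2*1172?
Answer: 604752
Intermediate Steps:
G(a) = 1/(3*(43 + a)) (G(a) = 1/(3*(a + 43)) = 1/(3*(43 + a)))
C = 2344
C/G(43) = 2344/((1/(3*(43 + 43)))) = 2344/(((⅓)/86)) = 2344/(((⅓)*(1/86))) = 2344/(1/258) = 2344*258 = 604752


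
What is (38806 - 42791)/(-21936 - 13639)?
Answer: 797/7115 ≈ 0.11202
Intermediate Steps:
(38806 - 42791)/(-21936 - 13639) = -3985/(-35575) = -3985*(-1/35575) = 797/7115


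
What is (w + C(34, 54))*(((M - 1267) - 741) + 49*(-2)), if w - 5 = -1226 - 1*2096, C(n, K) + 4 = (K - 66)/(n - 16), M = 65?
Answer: 20338565/3 ≈ 6.7795e+6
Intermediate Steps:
C(n, K) = -4 + (-66 + K)/(-16 + n) (C(n, K) = -4 + (K - 66)/(n - 16) = -4 + (-66 + K)/(-16 + n))
w = -3317 (w = 5 + (-1226 - 1*2096) = 5 + (-1226 - 2096) = 5 - 3322 = -3317)
(w + C(34, 54))*(((M - 1267) - 741) + 49*(-2)) = (-3317 + (-2 + 54 - 4*34)/(-16 + 34))*(((65 - 1267) - 741) + 49*(-2)) = (-3317 + (-2 + 54 - 136)/18)*((-1202 - 741) - 98) = (-3317 + (1/18)*(-84))*(-1943 - 98) = (-3317 - 14/3)*(-2041) = -9965/3*(-2041) = 20338565/3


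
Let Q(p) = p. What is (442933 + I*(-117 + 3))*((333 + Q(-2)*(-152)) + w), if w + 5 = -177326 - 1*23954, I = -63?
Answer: -90314674520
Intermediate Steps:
w = -201285 (w = -5 + (-177326 - 1*23954) = -5 + (-177326 - 23954) = -5 - 201280 = -201285)
(442933 + I*(-117 + 3))*((333 + Q(-2)*(-152)) + w) = (442933 - 63*(-117 + 3))*((333 - 2*(-152)) - 201285) = (442933 - 63*(-114))*((333 + 304) - 201285) = (442933 + 7182)*(637 - 201285) = 450115*(-200648) = -90314674520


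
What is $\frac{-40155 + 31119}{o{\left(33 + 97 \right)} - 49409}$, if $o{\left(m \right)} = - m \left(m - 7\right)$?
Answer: $\frac{9036}{65399} \approx 0.13817$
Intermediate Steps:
$o{\left(m \right)} = - m \left(-7 + m\right)$
$\frac{-40155 + 31119}{o{\left(33 + 97 \right)} - 49409} = \frac{-40155 + 31119}{\left(33 + 97\right) \left(7 - \left(33 + 97\right)\right) - 49409} = - \frac{9036}{130 \left(7 - 130\right) - 49409} = - \frac{9036}{130 \left(-123\right) - 49409} = - \frac{9036}{-15990 - 49409} = - \frac{9036}{-65399} = \left(-9036\right) \left(- \frac{1}{65399}\right) = \frac{9036}{65399}$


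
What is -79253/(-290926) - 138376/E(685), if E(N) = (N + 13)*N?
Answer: -1181969643/69550224190 ≈ -0.016994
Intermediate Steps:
E(N) = N*(13 + N) (E(N) = (13 + N)*N = N*(13 + N))
-79253/(-290926) - 138376/E(685) = -79253/(-290926) - 138376*1/(685*(13 + 685)) = -79253*(-1/290926) - 138376/(685*698) = 79253/290926 - 138376/478130 = 79253/290926 - 138376*1/478130 = 79253/290926 - 69188/239065 = -1181969643/69550224190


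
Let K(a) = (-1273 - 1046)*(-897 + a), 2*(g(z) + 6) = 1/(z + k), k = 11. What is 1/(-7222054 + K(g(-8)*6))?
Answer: -1/5060746 ≈ -1.9760e-7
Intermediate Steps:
g(z) = -6 + 1/(2*(11 + z)) (g(z) = -6 + 1/(2*(z + 11)) = -6 + 1/(2*(11 + z)))
K(a) = 2080143 - 2319*a (K(a) = -2319*(-897 + a) = 2080143 - 2319*a)
1/(-7222054 + K(g(-8)*6)) = 1/(-7222054 + (2080143 - 2319*(-131 - 12*(-8))/(2*(11 - 8))*6)) = 1/(-7222054 + (2080143 - 2319*(½)*(-131 + 96)/3*6)) = 1/(-7222054 + (2080143 - 2319*(½)*(⅓)*(-35)*6)) = 1/(-7222054 + (2080143 - (-27055)*6/2)) = 1/(-7222054 + (2080143 - 2319*(-35))) = 1/(-7222054 + (2080143 + 81165)) = 1/(-7222054 + 2161308) = 1/(-5060746) = -1/5060746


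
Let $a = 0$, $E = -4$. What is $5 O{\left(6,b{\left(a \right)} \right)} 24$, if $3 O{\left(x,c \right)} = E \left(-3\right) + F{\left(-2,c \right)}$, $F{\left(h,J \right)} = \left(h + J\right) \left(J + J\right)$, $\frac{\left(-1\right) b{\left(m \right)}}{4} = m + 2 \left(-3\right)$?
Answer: $42720$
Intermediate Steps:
$b{\left(m \right)} = 24 - 4 m$ ($b{\left(m \right)} = - 4 \left(m + 2 \left(-3\right)\right) = - 4 \left(m - 6\right) = - 4 \left(-6 + m\right) = 24 - 4 m$)
$F{\left(h,J \right)} = 2 J \left(J + h\right)$ ($F{\left(h,J \right)} = \left(J + h\right) 2 J = 2 J \left(J + h\right)$)
$O{\left(x,c \right)} = 4 + \frac{2 c \left(-2 + c\right)}{3}$ ($O{\left(x,c \right)} = \frac{\left(-4\right) \left(-3\right) + 2 c \left(c - 2\right)}{3} = \frac{12 + 2 c \left(-2 + c\right)}{3} = 4 + \frac{2 c \left(-2 + c\right)}{3}$)
$5 O{\left(6,b{\left(a \right)} \right)} 24 = 5 \left(4 + \frac{2 \left(24 - 0\right) \left(-2 + \left(24 - 0\right)\right)}{3}\right) 24 = 5 \left(4 + \frac{2 \left(24 + 0\right) \left(-2 + \left(24 + 0\right)\right)}{3}\right) 24 = 5 \left(4 + \frac{2}{3} \cdot 24 \left(-2 + 24\right)\right) 24 = 5 \left(4 + \frac{2}{3} \cdot 24 \cdot 22\right) 24 = 5 \left(4 + 352\right) 24 = 5 \cdot 356 \cdot 24 = 1780 \cdot 24 = 42720$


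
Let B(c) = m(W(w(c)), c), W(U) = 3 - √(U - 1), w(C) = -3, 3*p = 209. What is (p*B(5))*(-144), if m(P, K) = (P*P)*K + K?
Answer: -300960 + 601920*I ≈ -3.0096e+5 + 6.0192e+5*I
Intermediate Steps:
p = 209/3 (p = (⅓)*209 = 209/3 ≈ 69.667)
W(U) = 3 - √(-1 + U)
m(P, K) = K + K*P² (m(P, K) = P²*K + K = K*P² + K = K + K*P²)
B(c) = c*(1 + (3 - 2*I)²) (B(c) = c*(1 + (3 - √(-1 - 3))²) = c*(1 + (3 - √(-4))²) = c*(1 + (3 - 2*I)²))
(p*B(5))*(-144) = (209*(5*(6 - 12*I))/3)*(-144) = (209*(30 - 60*I)/3)*(-144) = (2090 - 4180*I)*(-144) = -300960 + 601920*I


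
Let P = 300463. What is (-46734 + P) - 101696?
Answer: 152033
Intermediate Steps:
(-46734 + P) - 101696 = (-46734 + 300463) - 101696 = 253729 - 101696 = 152033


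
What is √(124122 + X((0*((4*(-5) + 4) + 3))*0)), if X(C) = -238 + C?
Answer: 2*√30971 ≈ 351.97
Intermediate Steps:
√(124122 + X((0*((4*(-5) + 4) + 3))*0)) = √(124122 + (-238 + (0*((4*(-5) + 4) + 3))*0)) = √(124122 + (-238 + (0*((-20 + 4) + 3))*0)) = √(124122 + (-238 + (0*(-16 + 3))*0)) = √(124122 + (-238 + (0*(-13))*0)) = √(124122 + (-238 + 0*0)) = √(124122 + (-238 + 0)) = √(124122 - 238) = √123884 = 2*√30971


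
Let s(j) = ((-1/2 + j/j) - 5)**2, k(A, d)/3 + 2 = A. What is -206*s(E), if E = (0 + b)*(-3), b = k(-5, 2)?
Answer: -8343/2 ≈ -4171.5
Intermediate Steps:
k(A, d) = -6 + 3*A
b = -21 (b = -6 + 3*(-5) = -6 - 15 = -21)
E = 63 (E = (0 - 21)*(-3) = -21*(-3) = 63)
s(j) = 81/4 (s(j) = ((-1*1/2 + 1) - 5)**2 = ((-1/2 + 1) - 5)**2 = (1/2 - 5)**2 = (-9/2)**2 = 81/4)
-206*s(E) = -206*81/4 = -8343/2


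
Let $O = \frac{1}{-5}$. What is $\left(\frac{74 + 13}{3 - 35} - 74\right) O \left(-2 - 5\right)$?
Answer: $- \frac{3437}{32} \approx -107.41$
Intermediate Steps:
$O = - \frac{1}{5} \approx -0.2$
$\left(\frac{74 + 13}{3 - 35} - 74\right) O \left(-2 - 5\right) = \left(\frac{74 + 13}{3 - 35} - 74\right) \left(- \frac{-2 - 5}{5}\right) = \left(\frac{87}{-32} - 74\right) \left(\left(- \frac{1}{5}\right) \left(-7\right)\right) = \left(87 \left(- \frac{1}{32}\right) - 74\right) \frac{7}{5} = \left(- \frac{87}{32} - 74\right) \frac{7}{5} = \left(- \frac{2455}{32}\right) \frac{7}{5} = - \frac{3437}{32}$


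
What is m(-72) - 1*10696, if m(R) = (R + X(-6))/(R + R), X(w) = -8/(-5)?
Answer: -481298/45 ≈ -10696.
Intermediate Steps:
X(w) = 8/5 (X(w) = -8*(-⅕) = 8/5)
m(R) = (8/5 + R)/(2*R) (m(R) = (R + 8/5)/(R + R) = (8/5 + R)/((2*R)) = (8/5 + R)*(1/(2*R)) = (8/5 + R)/(2*R))
m(-72) - 1*10696 = (⅒)*(8 + 5*(-72))/(-72) - 1*10696 = (⅒)*(-1/72)*(8 - 360) - 10696 = (⅒)*(-1/72)*(-352) - 10696 = 22/45 - 10696 = -481298/45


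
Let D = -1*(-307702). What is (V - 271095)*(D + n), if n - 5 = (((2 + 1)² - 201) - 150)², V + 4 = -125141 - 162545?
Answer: -237299784735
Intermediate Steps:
V = -287690 (V = -4 + (-125141 - 162545) = -4 - 287686 = -287690)
D = 307702
n = 116969 (n = 5 + (((2 + 1)² - 201) - 150)² = 5 + ((3² - 201) - 150)² = 5 + ((9 - 201) - 150)² = 5 + (-192 - 150)² = 5 + (-342)² = 5 + 116964 = 116969)
(V - 271095)*(D + n) = (-287690 - 271095)*(307702 + 116969) = -558785*424671 = -237299784735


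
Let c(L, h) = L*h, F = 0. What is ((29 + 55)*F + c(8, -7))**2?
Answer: 3136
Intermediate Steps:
((29 + 55)*F + c(8, -7))**2 = ((29 + 55)*0 + 8*(-7))**2 = (84*0 - 56)**2 = (0 - 56)**2 = (-56)**2 = 3136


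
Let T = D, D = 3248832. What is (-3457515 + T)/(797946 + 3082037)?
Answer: -208683/3879983 ≈ -0.053784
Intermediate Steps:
T = 3248832
(-3457515 + T)/(797946 + 3082037) = (-3457515 + 3248832)/(797946 + 3082037) = -208683/3879983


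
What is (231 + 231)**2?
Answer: 213444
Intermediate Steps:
(231 + 231)**2 = 462**2 = 213444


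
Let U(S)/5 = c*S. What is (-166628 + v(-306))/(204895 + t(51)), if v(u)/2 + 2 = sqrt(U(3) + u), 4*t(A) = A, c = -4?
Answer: -666528/819631 + 8*I*sqrt(366)/819631 ≈ -0.8132 + 0.00018673*I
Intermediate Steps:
t(A) = A/4
U(S) = -20*S (U(S) = 5*(-4*S) = -20*S)
v(u) = -4 + 2*sqrt(-60 + u) (v(u) = -4 + 2*sqrt(-20*3 + u) = -4 + 2*sqrt(-60 + u))
(-166628 + v(-306))/(204895 + t(51)) = (-166628 + (-4 + 2*sqrt(-60 - 306)))/(204895 + (1/4)*51) = (-166628 + (-4 + 2*sqrt(-366)))/(204895 + 51/4) = (-166628 + (-4 + 2*(I*sqrt(366))))/(819631/4) = (-166628 + (-4 + 2*I*sqrt(366)))*(4/819631) = (-166632 + 2*I*sqrt(366))*(4/819631) = -666528/819631 + 8*I*sqrt(366)/819631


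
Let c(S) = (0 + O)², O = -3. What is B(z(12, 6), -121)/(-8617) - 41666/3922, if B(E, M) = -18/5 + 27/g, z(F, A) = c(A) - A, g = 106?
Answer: -1795114009/168979370 ≈ -10.623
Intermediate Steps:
c(S) = 9 (c(S) = (0 - 3)² = (-3)² = 9)
z(F, A) = 9 - A
B(E, M) = -1773/530 (B(E, M) = -18/5 + 27/106 = -1773/530)
B(z(12, 6), -121)/(-8617) - 41666/3922 = -1773/530/(-8617) - 41666/3922 = -1773/530*(-1/8617) - 41666*1/3922 = 1773/4567010 - 20833/1961 = -1795114009/168979370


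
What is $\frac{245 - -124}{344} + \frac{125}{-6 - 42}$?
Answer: $- \frac{3161}{2064} \approx -1.5315$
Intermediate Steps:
$\frac{245 - -124}{344} + \frac{125}{-6 - 42} = \left(245 + 124\right) \frac{1}{344} + \frac{125}{-6 - 42} = 369 \cdot \frac{1}{344} + \frac{125}{-48} = \frac{369}{344} + 125 \left(- \frac{1}{48}\right) = \frac{369}{344} - \frac{125}{48} = - \frac{3161}{2064}$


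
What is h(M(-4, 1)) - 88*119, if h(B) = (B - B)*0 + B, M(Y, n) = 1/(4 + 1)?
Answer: -52359/5 ≈ -10472.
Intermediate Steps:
M(Y, n) = 1/5
h(B) = B (h(B) = 0*0 + B = 0 + B = B)
h(M(-4, 1)) - 88*119 = 1/5 - 88*119 = 1/5 - 10472 = -52359/5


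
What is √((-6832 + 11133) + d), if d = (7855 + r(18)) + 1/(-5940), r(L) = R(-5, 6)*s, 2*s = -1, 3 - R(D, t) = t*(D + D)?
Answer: √11883222285/990 ≈ 110.11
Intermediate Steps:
R(D, t) = 3 - 2*D*t (R(D, t) = 3 - t*(D + D) = 3 - t*2*D = 3 - 2*D*t)
s = -½ (s = (½)*(-1) = -½ ≈ -0.50000)
r(L) = -63/2 (r(L) = (3 - 2*(-5)*6)*(-½) = (3 + 60)*(-½) = 63*(-½) = -63/2)
d = 46471589/5940 (d = (7855 - 63/2) + 1/(-5940) = 15647/2 - 1/5940 = 46471589/5940 ≈ 7823.5)
√((-6832 + 11133) + d) = √((-6832 + 11133) + 46471589/5940) = √(4301 + 46471589/5940) = √(72019529/5940) = √11883222285/990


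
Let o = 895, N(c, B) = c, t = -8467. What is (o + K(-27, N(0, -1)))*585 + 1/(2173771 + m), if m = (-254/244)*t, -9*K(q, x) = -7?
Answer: 139536282665252/266275371 ≈ 5.2403e+5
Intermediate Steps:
K(q, x) = 7/9 (K(q, x) = -1/9*(-7) = 7/9)
m = 1075309/122 (m = -254/244*(-8467) = -254*1/244*(-8467) = -127/122*(-8467) = 1075309/122 ≈ 8814.0)
(o + K(-27, N(0, -1)))*585 + 1/(2173771 + m) = (895 + 7/9)*585 + 1/(2173771 + 1075309/122) = (8062/9)*585 + 1/(266275371/122) = 524030 + 122/266275371 = 139536282665252/266275371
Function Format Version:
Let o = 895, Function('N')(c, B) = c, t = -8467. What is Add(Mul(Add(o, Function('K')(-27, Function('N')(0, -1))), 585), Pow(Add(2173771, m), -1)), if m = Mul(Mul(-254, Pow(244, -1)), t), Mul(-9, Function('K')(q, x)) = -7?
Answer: Rational(139536282665252, 266275371) ≈ 5.2403e+5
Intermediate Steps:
Function('K')(q, x) = Rational(7, 9) (Function('K')(q, x) = Mul(Rational(-1, 9), -7) = Rational(7, 9))
m = Rational(1075309, 122) (m = Mul(Mul(-254, Pow(244, -1)), -8467) = Mul(Mul(-254, Rational(1, 244)), -8467) = Mul(Rational(-127, 122), -8467) = Rational(1075309, 122) ≈ 8814.0)
Add(Mul(Add(o, Function('K')(-27, Function('N')(0, -1))), 585), Pow(Add(2173771, m), -1)) = Add(Mul(Add(895, Rational(7, 9)), 585), Pow(Add(2173771, Rational(1075309, 122)), -1)) = Add(Mul(Rational(8062, 9), 585), Pow(Rational(266275371, 122), -1)) = Add(524030, Rational(122, 266275371)) = Rational(139536282665252, 266275371)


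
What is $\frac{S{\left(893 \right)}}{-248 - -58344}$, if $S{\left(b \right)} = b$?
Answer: $\frac{893}{58096} \approx 0.015371$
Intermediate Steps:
$\frac{S{\left(893 \right)}}{-248 - -58344} = \frac{893}{-248 - -58344} = \frac{893}{-248 + 58344} = \frac{893}{58096}$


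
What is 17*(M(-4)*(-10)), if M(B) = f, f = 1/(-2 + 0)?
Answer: 85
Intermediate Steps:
f = -½ (f = 1/(-2) = -½ ≈ -0.50000)
M(B) = -½
17*(M(-4)*(-10)) = 17*(-½*(-10)) = 17*5 = 85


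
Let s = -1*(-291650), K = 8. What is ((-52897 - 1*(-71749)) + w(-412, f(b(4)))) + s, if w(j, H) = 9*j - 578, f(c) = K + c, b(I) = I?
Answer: 306216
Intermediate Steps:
f(c) = 8 + c
s = 291650
w(j, H) = -578 + 9*j
((-52897 - 1*(-71749)) + w(-412, f(b(4)))) + s = ((-52897 - 1*(-71749)) + (-578 + 9*(-412))) + 291650 = ((-52897 + 71749) + (-578 - 3708)) + 291650 = (18852 - 4286) + 291650 = 14566 + 291650 = 306216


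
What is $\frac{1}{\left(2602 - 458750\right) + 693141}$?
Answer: $\frac{1}{236993} \approx 4.2195 \cdot 10^{-6}$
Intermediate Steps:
$\frac{1}{\left(2602 - 458750\right) + 693141} = \frac{1}{-456148 + 693141} = \frac{1}{236993}$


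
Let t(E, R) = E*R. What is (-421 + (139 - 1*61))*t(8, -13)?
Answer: 35672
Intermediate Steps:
(-421 + (139 - 1*61))*t(8, -13) = (-421 + (139 - 1*61))*(8*(-13)) = (-421 + (139 - 61))*(-104) = (-421 + 78)*(-104) = -343*(-104) = 35672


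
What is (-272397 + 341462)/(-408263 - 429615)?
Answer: -69065/837878 ≈ -0.082428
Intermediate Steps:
(-272397 + 341462)/(-408263 - 429615) = 69065/(-837878) = 69065*(-1/837878) = -69065/837878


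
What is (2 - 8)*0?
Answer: 0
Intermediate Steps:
(2 - 8)*0 = -6*0 = 0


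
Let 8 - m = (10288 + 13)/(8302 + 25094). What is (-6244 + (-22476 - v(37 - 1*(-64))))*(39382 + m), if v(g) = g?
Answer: -12637606341373/11132 ≈ -1.1352e+9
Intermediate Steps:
m = 256867/33396 (m = 8 - (10288 + 13)/(8302 + 25094) = 8 - 10301/33396 = 256867/33396 ≈ 7.6916)
(-6244 + (-22476 - v(37 - 1*(-64))))*(39382 + m) = (-6244 + (-22476 - (37 - 1*(-64))))*(39382 + 256867/33396) = (-6244 + (-22476 - (37 + 64)))*(1315458139/33396) = (-6244 + (-22476 - 1*101))*(1315458139/33396) = (-6244 + (-22476 - 101))*(1315458139/33396) = (-6244 - 22577)*(1315458139/33396) = -28821*1315458139/33396 = -12637606341373/11132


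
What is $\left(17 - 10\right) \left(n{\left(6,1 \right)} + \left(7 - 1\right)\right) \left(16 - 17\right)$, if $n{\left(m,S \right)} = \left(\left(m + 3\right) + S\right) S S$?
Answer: $-112$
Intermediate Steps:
$n{\left(m,S \right)} = S^{2} \left(3 + S + m\right)$ ($n{\left(m,S \right)} = \left(\left(3 + m\right) + S\right) S S = \left(3 + S + m\right) S S = S \left(3 + S + m\right) S = S^{2} \left(3 + S + m\right)$)
$\left(17 - 10\right) \left(n{\left(6,1 \right)} + \left(7 - 1\right)\right) \left(16 - 17\right) = \left(17 - 10\right) \left(1^{2} \left(3 + 1 + 6\right) + \left(7 - 1\right)\right) \left(16 - 17\right) = 7 \left(1 \cdot 10 + 6\right) \left(-1\right) = 7 \left(10 + 6\right) \left(-1\right) = 7 \cdot 16 \left(-1\right) = 112 \left(-1\right) = -112$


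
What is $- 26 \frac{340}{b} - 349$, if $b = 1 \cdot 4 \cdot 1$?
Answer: $-2559$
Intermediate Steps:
$b = 4$ ($b = 4 \cdot 1 = 4$)
$- 26 \frac{340}{b} - 349 = - 26 \cdot \frac{340}{4} - 349 = - 26 \cdot 340 \cdot \frac{1}{4} - 349 = \left(-26\right) 85 - 349 = -2210 - 349 = -2559$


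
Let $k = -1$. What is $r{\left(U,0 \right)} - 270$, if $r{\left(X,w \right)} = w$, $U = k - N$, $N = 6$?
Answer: $-270$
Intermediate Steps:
$U = -7$ ($U = -1 - 6 = -7$)
$r{\left(U,0 \right)} - 270 = 0 - 270 = -270$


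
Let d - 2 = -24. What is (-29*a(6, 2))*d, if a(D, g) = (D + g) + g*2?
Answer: 7656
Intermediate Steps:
d = -22 (d = 2 - 24 = -22)
a(D, g) = D + 3*g (a(D, g) = (D + g) + 2*g = D + 3*g)
(-29*a(6, 2))*d = -29*(6 + 3*2)*(-22) = -29*(6 + 6)*(-22) = -29*12*(-22) = -348*(-22) = 7656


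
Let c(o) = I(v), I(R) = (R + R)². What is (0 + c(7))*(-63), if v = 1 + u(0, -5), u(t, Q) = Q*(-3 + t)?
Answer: -64512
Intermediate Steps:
v = 16 (v = 1 - 5*(-3 + 0) = 1 - 5*(-3) = 1 + 15 = 16)
I(R) = 4*R² (I(R) = (2*R)² = 4*R²)
c(o) = 1024 (c(o) = 4*16² = 4*256 = 1024)
(0 + c(7))*(-63) = (0 + 1024)*(-63) = 1024*(-63) = -64512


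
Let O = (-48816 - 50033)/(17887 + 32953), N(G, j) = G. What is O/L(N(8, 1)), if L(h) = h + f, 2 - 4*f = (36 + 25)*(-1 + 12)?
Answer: 98849/8096270 ≈ 0.012209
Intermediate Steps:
O = -98849/50840 ≈ -1.9443
f = -669/4 (f = ½ - (36 + 25)*(-1 + 12)/4 = ½ - 61*11/4 = ½ - ¼*671 = ½ - 671/4 = -669/4 ≈ -167.25)
L(h) = -669/4 + h (L(h) = h - 669/4 = -669/4 + h)
O/L(N(8, 1)) = -98849/(50840*(-669/4 + 8)) = -98849/(50840*(-637/4)) = -98849/50840*(-4/637) = 98849/8096270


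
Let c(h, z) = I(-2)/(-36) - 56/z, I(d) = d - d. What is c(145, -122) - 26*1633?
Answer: -2589910/61 ≈ -42458.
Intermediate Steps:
I(d) = 0
c(h, z) = -56/z (c(h, z) = 0/(-36) - 56/z = 0*(-1/36) - 56/z = 0 - 56/z = -56/z)
c(145, -122) - 26*1633 = -56/(-122) - 26*1633 = -56*(-1/122) - 42458 = 28/61 - 42458 = -2589910/61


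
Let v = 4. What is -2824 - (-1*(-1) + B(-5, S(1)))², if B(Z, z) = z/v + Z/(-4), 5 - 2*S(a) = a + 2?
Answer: -11321/4 ≈ -2830.3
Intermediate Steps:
S(a) = 3/2 - a/2 (S(a) = 5/2 - (a + 2)/2 = 5/2 - (2 + a)/2 = 5/2 + (-1 - a/2) = 3/2 - a/2)
B(Z, z) = -Z/4 + z/4 (B(Z, z) = z/4 + Z/(-4) = z*(¼) + Z*(-¼) = z/4 - Z/4 = -Z/4 + z/4)
-2824 - (-1*(-1) + B(-5, S(1)))² = -2824 - (-1*(-1) + (-¼*(-5) + (3/2 - ½*1)/4))² = -2824 - (1 + (5/4 + (3/2 - ½)/4))² = -2824 - (1 + (5/4 + (¼)*1))² = -2824 - (1 + (5/4 + ¼))² = -2824 - (1 + 3/2)² = -2824 - (5/2)² = -2824 - 1*25/4 = -2824 - 25/4 = -11321/4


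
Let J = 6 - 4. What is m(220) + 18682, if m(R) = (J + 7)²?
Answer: 18763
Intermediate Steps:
J = 2
m(R) = 81 (m(R) = (2 + 7)² = 9² = 81)
m(220) + 18682 = 81 + 18682 = 18763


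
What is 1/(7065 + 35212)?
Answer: 1/42277 ≈ 2.3654e-5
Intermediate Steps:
1/(7065 + 35212) = 1/42277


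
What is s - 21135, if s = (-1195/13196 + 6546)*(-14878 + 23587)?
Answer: 752002963629/13196 ≈ 5.6987e+7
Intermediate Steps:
s = 752281861089/13196 (s = (-1195*1/13196 + 6546)*8709 = (-1195/13196 + 6546)*8709 = (86379821/13196)*8709 = 752281861089/13196 ≈ 5.7008e+7)
s - 21135 = 752281861089/13196 - 21135 = 752002963629/13196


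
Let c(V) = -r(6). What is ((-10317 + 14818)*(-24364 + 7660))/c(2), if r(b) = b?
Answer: 12530784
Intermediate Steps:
c(V) = -6 (c(V) = -1*6 = -6)
((-10317 + 14818)*(-24364 + 7660))/c(2) = ((-10317 + 14818)*(-24364 + 7660))/(-6) = (4501*(-16704))*(-⅙) = -75184704*(-⅙) = 12530784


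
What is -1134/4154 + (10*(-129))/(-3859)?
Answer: 491277/8015143 ≈ 0.061294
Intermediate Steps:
-1134/4154 + (10*(-129))/(-3859) = -1134*1/4154 - 1290*(-1/3859) = -567/2077 + 1290/3859 = 491277/8015143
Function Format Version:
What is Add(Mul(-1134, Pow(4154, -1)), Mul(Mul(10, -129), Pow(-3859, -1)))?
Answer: Rational(491277, 8015143) ≈ 0.061294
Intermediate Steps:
Add(Mul(-1134, Pow(4154, -1)), Mul(Mul(10, -129), Pow(-3859, -1))) = Add(Mul(-1134, Rational(1, 4154)), Mul(-1290, Rational(-1, 3859))) = Add(Rational(-567, 2077), Rational(1290, 3859)) = Rational(491277, 8015143)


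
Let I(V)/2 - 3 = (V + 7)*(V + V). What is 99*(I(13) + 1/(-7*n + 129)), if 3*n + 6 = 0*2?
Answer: 1346211/13 ≈ 1.0355e+5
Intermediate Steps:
n = -2 (n = -2 + (0*2)/3 = -2 + (⅓)*0 = -2 + 0 = -2)
I(V) = 6 + 4*V*(7 + V) (I(V) = 6 + 2*((V + 7)*(V + V)) = 6 + 2*((7 + V)*(2*V)) = 6 + 2*(2*V*(7 + V)) = 6 + 4*V*(7 + V))
99*(I(13) + 1/(-7*n + 129)) = 99*((6 + 4*13² + 28*13) + 1/(-7*(-2) + 129)) = 99*((6 + 4*169 + 364) + 1/(14 + 129)) = 99*((6 + 676 + 364) + 1/143) = 99*(1046 + 1/143) = 99*(149579/143) = 1346211/13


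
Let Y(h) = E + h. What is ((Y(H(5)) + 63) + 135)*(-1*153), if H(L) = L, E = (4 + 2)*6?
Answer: -36567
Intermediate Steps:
E = 36 (E = 6*6 = 36)
Y(h) = 36 + h
((Y(H(5)) + 63) + 135)*(-1*153) = (((36 + 5) + 63) + 135)*(-1*153) = ((41 + 63) + 135)*(-153) = (104 + 135)*(-153) = 239*(-153) = -36567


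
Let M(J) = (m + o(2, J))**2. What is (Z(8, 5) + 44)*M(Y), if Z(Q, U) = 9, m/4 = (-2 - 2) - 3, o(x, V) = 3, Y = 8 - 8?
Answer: 33125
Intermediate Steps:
Y = 0
m = -28 (m = 4*((-2 - 2) - 3) = 4*(-4 - 3) = 4*(-7) = -28)
M(J) = 625 (M(J) = (-28 + 3)**2 = (-25)**2 = 625)
(Z(8, 5) + 44)*M(Y) = (9 + 44)*625 = 53*625 = 33125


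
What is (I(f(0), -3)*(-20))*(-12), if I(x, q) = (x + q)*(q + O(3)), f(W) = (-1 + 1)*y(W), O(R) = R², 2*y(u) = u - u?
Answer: -4320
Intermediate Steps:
y(u) = 0 (y(u) = (u - u)/2 = (½)*0 = 0)
f(W) = 0 (f(W) = (-1 + 1)*0 = 0*0 = 0)
I(x, q) = (9 + q)*(q + x) (I(x, q) = (x + q)*(q + 3²) = (q + x)*(q + 9) = (q + x)*(9 + q) = (9 + q)*(q + x))
(I(f(0), -3)*(-20))*(-12) = (((-3)² + 9*(-3) + 9*0 - 3*0)*(-20))*(-12) = ((9 - 27 + 0 + 0)*(-20))*(-12) = -18*(-20)*(-12) = 360*(-12) = -4320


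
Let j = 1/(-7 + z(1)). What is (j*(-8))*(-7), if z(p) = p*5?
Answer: -28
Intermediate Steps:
z(p) = 5*p
j = -½ (j = 1/(-7 + 5*1) = 1/(-7 + 5) = 1/(-2) = -½ ≈ -0.50000)
(j*(-8))*(-7) = -½*(-8)*(-7) = 4*(-7) = -28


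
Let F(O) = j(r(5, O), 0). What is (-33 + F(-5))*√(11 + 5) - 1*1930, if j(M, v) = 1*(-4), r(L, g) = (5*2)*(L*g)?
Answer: -2078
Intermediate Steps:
r(L, g) = 10*L*g (r(L, g) = 10*(L*g) = 10*L*g)
j(M, v) = -4
F(O) = -4
(-33 + F(-5))*√(11 + 5) - 1*1930 = (-33 - 4)*√(11 + 5) - 1*1930 = -37*√16 - 1930 = -37*4 - 1930 = -148 - 1930 = -2078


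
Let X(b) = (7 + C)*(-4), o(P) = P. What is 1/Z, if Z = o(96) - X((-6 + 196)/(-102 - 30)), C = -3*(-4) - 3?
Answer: 1/160 ≈ 0.0062500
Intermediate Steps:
C = 9 (C = 12 - 3 = 9)
X(b) = -64 (X(b) = (7 + 9)*(-4) = 16*(-4) = -64)
Z = 160 (Z = 96 - 1*(-64) = 96 + 64 = 160)
1/Z = 1/160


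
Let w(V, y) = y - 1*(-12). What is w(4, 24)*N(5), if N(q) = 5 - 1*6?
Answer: -36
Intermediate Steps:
w(V, y) = 12 + y (w(V, y) = y + 12 = 12 + y)
N(q) = -1 (N(q) = 5 - 6 = -1)
w(4, 24)*N(5) = (12 + 24)*(-1) = 36*(-1) = -36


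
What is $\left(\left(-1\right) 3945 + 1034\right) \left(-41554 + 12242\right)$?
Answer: $85327232$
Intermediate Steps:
$\left(\left(-1\right) 3945 + 1034\right) \left(-41554 + 12242\right) = \left(-3945 + 1034\right) \left(-29312\right) = \left(-2911\right) \left(-29312\right) = 85327232$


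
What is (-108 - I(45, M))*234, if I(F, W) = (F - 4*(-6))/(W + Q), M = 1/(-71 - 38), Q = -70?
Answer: -14699286/587 ≈ -25041.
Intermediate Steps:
M = -1/109 (M = 1/(-109) = -1/109 ≈ -0.0091743)
I(F, W) = (24 + F)/(-70 + W) (I(F, W) = (F - 4*(-6))/(W - 70) = (F + 24)/(-70 + W) = (24 + F)/(-70 + W))
(-108 - I(45, M))*234 = (-108 - (24 + 45)/(-70 - 1/109))*234 = (-108 - 69/(-7631/109))*234 = (-108 - (-109)*69/7631)*234 = (-108 - 1*(-7521/7631))*234 = (-108 + 7521/7631)*234 = -816627/7631*234 = -14699286/587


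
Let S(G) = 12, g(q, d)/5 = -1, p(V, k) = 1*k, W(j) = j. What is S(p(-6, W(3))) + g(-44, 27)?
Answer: 7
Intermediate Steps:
p(V, k) = k
g(q, d) = -5 (g(q, d) = 5*(-1) = -5)
S(p(-6, W(3))) + g(-44, 27) = 12 - 5 = 7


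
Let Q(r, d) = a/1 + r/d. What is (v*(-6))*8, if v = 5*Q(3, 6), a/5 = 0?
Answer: -120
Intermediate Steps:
a = 0 (a = 5*0 = 0)
Q(r, d) = r/d (Q(r, d) = 0/1 + r/d = 0*1 + r/d = 0 + r/d = r/d)
v = 5/2 (v = 5*(3/6) = 5*(3*(⅙)) = 5*(½) = 5/2 ≈ 2.5000)
(v*(-6))*8 = ((5/2)*(-6))*8 = -15*8 = -120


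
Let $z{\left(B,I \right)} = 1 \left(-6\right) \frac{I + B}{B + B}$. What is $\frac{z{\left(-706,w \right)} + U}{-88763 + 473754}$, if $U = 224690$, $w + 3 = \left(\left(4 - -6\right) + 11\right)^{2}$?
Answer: $\frac{79315168}{135901823} \approx 0.58362$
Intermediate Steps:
$w = 438$ ($w = -3 + \left(\left(4 - -6\right) + 11\right)^{2} = -3 + \left(\left(4 + 6\right) + 11\right)^{2} = -3 + \left(10 + 11\right)^{2} = -3 + 21^{2} = -3 + 441 = 438$)
$z{\left(B,I \right)} = - \frac{3 \left(B + I\right)}{B}$ ($z{\left(B,I \right)} = - 6 \frac{B + I}{2 B} = - \frac{3 \left(B + I\right)}{B}$)
$\frac{z{\left(-706,w \right)} + U}{-88763 + 473754} = \frac{\left(-3 - \frac{1314}{-706}\right) + 224690}{-88763 + 473754} = \frac{\left(-3 - 1314 \left(- \frac{1}{706}\right)\right) + 224690}{384991} = \left(\left(-3 + \frac{657}{353}\right) + 224690\right) \frac{1}{384991} = \left(- \frac{402}{353} + 224690\right) \frac{1}{384991} = \frac{79315168}{353} \cdot \frac{1}{384991} = \frac{79315168}{135901823}$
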